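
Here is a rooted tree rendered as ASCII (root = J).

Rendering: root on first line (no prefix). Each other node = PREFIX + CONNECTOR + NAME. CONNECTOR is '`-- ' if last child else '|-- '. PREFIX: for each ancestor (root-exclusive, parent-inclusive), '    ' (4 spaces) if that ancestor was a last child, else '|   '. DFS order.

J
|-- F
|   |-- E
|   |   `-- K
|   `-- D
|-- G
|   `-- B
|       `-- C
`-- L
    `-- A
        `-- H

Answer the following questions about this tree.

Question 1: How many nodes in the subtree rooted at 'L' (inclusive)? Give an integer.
Answer: 3

Derivation:
Subtree rooted at L contains: A, H, L
Count = 3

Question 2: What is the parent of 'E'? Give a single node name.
Answer: F

Derivation:
Scan adjacency: E appears as child of F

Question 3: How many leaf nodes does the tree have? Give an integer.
Leaves (nodes with no children): C, D, H, K

Answer: 4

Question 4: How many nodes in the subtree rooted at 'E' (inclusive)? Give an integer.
Answer: 2

Derivation:
Subtree rooted at E contains: E, K
Count = 2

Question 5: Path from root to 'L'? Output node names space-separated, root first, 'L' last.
Walk down from root: J -> L

Answer: J L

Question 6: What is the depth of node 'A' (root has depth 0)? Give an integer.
Path from root to A: J -> L -> A
Depth = number of edges = 2

Answer: 2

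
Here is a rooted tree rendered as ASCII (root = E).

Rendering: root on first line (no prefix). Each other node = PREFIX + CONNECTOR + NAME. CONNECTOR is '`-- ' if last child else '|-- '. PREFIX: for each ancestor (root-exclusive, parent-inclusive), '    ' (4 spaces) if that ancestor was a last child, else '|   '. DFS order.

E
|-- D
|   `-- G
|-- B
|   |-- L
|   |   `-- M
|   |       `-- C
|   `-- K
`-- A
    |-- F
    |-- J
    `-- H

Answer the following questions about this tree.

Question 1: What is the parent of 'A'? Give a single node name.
Scan adjacency: A appears as child of E

Answer: E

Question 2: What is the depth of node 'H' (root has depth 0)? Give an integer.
Answer: 2

Derivation:
Path from root to H: E -> A -> H
Depth = number of edges = 2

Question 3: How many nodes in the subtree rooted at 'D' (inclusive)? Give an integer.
Subtree rooted at D contains: D, G
Count = 2

Answer: 2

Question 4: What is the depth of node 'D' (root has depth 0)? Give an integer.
Path from root to D: E -> D
Depth = number of edges = 1

Answer: 1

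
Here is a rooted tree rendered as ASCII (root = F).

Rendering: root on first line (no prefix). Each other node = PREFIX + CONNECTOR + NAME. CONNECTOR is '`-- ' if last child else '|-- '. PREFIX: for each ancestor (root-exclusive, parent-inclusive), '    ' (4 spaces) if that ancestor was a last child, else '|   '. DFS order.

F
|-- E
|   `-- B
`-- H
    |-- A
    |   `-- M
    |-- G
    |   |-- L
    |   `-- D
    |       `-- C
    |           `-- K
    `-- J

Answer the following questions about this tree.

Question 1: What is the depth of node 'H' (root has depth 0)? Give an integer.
Path from root to H: F -> H
Depth = number of edges = 1

Answer: 1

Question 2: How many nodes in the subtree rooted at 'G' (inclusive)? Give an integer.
Subtree rooted at G contains: C, D, G, K, L
Count = 5

Answer: 5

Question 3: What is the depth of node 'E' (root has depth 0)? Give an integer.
Path from root to E: F -> E
Depth = number of edges = 1

Answer: 1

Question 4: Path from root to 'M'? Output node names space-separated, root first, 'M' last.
Walk down from root: F -> H -> A -> M

Answer: F H A M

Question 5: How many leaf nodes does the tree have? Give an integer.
Answer: 5

Derivation:
Leaves (nodes with no children): B, J, K, L, M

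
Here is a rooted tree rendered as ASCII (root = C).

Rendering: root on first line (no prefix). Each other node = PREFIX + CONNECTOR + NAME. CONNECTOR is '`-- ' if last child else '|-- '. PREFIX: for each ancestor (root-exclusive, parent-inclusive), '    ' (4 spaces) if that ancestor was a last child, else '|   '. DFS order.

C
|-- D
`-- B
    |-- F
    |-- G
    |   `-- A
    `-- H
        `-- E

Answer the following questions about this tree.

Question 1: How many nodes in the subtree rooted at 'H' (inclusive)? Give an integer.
Answer: 2

Derivation:
Subtree rooted at H contains: E, H
Count = 2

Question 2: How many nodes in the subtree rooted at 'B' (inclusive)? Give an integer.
Answer: 6

Derivation:
Subtree rooted at B contains: A, B, E, F, G, H
Count = 6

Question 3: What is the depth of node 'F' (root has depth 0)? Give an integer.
Answer: 2

Derivation:
Path from root to F: C -> B -> F
Depth = number of edges = 2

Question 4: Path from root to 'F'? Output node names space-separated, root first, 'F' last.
Walk down from root: C -> B -> F

Answer: C B F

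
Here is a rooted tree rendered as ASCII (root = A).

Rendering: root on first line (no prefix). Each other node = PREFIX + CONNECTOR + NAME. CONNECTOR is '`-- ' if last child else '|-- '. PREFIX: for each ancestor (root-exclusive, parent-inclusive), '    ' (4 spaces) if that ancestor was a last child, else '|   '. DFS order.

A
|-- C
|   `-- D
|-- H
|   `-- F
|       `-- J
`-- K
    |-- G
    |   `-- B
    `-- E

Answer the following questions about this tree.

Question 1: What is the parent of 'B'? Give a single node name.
Scan adjacency: B appears as child of G

Answer: G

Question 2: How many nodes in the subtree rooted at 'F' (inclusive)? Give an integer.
Subtree rooted at F contains: F, J
Count = 2

Answer: 2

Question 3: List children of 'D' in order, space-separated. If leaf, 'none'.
Answer: none

Derivation:
Node D's children (from adjacency): (leaf)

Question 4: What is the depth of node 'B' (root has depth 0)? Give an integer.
Path from root to B: A -> K -> G -> B
Depth = number of edges = 3

Answer: 3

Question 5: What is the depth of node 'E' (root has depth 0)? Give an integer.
Answer: 2

Derivation:
Path from root to E: A -> K -> E
Depth = number of edges = 2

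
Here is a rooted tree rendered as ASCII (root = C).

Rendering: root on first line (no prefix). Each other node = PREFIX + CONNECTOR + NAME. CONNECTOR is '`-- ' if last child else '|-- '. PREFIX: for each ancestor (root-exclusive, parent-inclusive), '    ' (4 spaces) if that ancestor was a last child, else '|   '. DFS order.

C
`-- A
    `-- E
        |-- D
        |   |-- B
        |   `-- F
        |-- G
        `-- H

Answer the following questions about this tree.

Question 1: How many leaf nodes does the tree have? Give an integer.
Leaves (nodes with no children): B, F, G, H

Answer: 4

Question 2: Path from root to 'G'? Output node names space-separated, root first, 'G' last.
Walk down from root: C -> A -> E -> G

Answer: C A E G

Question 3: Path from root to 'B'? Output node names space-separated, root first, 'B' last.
Walk down from root: C -> A -> E -> D -> B

Answer: C A E D B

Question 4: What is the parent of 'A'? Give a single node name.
Scan adjacency: A appears as child of C

Answer: C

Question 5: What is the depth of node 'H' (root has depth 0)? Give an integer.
Path from root to H: C -> A -> E -> H
Depth = number of edges = 3

Answer: 3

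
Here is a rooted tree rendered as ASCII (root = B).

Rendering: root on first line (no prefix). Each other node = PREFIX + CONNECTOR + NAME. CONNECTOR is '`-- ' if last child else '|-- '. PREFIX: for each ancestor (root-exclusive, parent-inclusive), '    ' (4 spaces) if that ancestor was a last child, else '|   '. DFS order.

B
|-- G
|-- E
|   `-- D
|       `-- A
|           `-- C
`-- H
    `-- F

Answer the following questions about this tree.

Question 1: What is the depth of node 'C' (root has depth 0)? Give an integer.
Path from root to C: B -> E -> D -> A -> C
Depth = number of edges = 4

Answer: 4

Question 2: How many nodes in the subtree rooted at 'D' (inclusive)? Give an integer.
Answer: 3

Derivation:
Subtree rooted at D contains: A, C, D
Count = 3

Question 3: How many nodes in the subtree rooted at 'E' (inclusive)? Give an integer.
Answer: 4

Derivation:
Subtree rooted at E contains: A, C, D, E
Count = 4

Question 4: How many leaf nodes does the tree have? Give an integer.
Answer: 3

Derivation:
Leaves (nodes with no children): C, F, G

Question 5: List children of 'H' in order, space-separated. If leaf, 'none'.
Answer: F

Derivation:
Node H's children (from adjacency): F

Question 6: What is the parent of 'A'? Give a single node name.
Scan adjacency: A appears as child of D

Answer: D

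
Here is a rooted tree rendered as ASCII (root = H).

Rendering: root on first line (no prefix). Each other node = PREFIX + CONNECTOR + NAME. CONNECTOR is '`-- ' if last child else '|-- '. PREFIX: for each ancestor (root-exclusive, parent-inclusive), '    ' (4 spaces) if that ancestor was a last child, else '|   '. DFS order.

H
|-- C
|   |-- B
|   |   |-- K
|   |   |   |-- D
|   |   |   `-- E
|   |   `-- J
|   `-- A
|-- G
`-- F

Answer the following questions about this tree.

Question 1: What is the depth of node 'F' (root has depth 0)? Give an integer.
Answer: 1

Derivation:
Path from root to F: H -> F
Depth = number of edges = 1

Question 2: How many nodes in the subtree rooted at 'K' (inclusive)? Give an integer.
Answer: 3

Derivation:
Subtree rooted at K contains: D, E, K
Count = 3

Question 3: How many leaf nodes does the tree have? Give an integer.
Leaves (nodes with no children): A, D, E, F, G, J

Answer: 6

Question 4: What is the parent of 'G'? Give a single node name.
Answer: H

Derivation:
Scan adjacency: G appears as child of H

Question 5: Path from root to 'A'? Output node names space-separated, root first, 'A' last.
Answer: H C A

Derivation:
Walk down from root: H -> C -> A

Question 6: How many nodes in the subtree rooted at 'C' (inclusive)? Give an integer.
Answer: 7

Derivation:
Subtree rooted at C contains: A, B, C, D, E, J, K
Count = 7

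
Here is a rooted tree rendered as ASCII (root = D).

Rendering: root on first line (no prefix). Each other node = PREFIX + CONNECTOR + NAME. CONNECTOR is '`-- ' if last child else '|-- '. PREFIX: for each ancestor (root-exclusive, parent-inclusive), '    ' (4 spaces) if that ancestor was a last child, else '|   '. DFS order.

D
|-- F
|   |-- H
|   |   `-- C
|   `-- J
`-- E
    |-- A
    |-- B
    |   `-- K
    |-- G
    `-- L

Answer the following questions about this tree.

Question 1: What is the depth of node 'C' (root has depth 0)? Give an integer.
Path from root to C: D -> F -> H -> C
Depth = number of edges = 3

Answer: 3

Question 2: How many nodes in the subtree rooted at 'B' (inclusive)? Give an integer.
Subtree rooted at B contains: B, K
Count = 2

Answer: 2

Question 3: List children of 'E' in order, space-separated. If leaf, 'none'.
Node E's children (from adjacency): A, B, G, L

Answer: A B G L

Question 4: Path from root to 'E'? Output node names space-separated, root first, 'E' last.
Walk down from root: D -> E

Answer: D E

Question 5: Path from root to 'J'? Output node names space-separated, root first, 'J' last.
Answer: D F J

Derivation:
Walk down from root: D -> F -> J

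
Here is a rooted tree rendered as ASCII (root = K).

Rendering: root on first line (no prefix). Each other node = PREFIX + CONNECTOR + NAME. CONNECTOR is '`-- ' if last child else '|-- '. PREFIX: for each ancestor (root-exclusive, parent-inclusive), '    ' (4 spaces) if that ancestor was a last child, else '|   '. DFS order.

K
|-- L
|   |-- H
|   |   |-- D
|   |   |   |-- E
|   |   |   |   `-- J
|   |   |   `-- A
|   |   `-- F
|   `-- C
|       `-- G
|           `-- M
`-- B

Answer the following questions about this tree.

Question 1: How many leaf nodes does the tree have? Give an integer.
Leaves (nodes with no children): A, B, F, J, M

Answer: 5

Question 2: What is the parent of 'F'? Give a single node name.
Answer: H

Derivation:
Scan adjacency: F appears as child of H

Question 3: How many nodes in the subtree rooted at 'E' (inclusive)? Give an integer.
Answer: 2

Derivation:
Subtree rooted at E contains: E, J
Count = 2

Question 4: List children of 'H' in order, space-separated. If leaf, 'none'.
Answer: D F

Derivation:
Node H's children (from adjacency): D, F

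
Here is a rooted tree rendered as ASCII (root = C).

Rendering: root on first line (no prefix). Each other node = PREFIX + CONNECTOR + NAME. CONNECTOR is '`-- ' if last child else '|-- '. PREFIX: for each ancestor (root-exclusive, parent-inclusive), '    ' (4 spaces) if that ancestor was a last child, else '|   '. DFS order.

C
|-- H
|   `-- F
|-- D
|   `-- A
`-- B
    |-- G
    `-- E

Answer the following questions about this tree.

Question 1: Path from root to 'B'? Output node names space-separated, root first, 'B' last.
Answer: C B

Derivation:
Walk down from root: C -> B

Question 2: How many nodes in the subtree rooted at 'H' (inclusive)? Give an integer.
Subtree rooted at H contains: F, H
Count = 2

Answer: 2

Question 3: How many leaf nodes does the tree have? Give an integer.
Leaves (nodes with no children): A, E, F, G

Answer: 4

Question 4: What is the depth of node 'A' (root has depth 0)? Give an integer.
Path from root to A: C -> D -> A
Depth = number of edges = 2

Answer: 2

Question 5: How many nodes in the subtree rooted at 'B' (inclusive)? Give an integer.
Answer: 3

Derivation:
Subtree rooted at B contains: B, E, G
Count = 3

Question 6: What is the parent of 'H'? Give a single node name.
Scan adjacency: H appears as child of C

Answer: C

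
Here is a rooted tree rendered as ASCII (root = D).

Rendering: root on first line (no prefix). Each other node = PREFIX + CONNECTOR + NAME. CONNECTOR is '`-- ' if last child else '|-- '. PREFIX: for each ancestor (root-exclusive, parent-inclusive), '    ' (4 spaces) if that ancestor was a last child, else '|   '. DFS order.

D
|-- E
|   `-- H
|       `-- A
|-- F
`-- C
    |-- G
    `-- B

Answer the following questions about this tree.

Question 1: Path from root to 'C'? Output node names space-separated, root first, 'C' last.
Answer: D C

Derivation:
Walk down from root: D -> C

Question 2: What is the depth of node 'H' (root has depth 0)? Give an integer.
Path from root to H: D -> E -> H
Depth = number of edges = 2

Answer: 2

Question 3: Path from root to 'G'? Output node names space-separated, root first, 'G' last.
Answer: D C G

Derivation:
Walk down from root: D -> C -> G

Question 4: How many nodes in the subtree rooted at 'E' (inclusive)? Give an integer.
Answer: 3

Derivation:
Subtree rooted at E contains: A, E, H
Count = 3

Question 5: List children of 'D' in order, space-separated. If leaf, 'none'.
Answer: E F C

Derivation:
Node D's children (from adjacency): E, F, C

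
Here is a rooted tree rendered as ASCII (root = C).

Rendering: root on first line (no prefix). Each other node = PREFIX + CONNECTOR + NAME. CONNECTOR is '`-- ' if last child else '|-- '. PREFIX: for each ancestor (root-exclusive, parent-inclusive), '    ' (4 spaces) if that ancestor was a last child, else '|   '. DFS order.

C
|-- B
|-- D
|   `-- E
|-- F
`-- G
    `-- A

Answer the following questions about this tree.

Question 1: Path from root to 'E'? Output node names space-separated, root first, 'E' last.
Walk down from root: C -> D -> E

Answer: C D E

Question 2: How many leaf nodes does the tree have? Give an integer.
Leaves (nodes with no children): A, B, E, F

Answer: 4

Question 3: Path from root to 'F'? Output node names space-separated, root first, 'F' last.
Answer: C F

Derivation:
Walk down from root: C -> F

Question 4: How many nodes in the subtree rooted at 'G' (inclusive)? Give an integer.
Subtree rooted at G contains: A, G
Count = 2

Answer: 2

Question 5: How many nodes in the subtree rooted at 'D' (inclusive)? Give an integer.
Answer: 2

Derivation:
Subtree rooted at D contains: D, E
Count = 2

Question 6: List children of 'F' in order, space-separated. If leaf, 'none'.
Answer: none

Derivation:
Node F's children (from adjacency): (leaf)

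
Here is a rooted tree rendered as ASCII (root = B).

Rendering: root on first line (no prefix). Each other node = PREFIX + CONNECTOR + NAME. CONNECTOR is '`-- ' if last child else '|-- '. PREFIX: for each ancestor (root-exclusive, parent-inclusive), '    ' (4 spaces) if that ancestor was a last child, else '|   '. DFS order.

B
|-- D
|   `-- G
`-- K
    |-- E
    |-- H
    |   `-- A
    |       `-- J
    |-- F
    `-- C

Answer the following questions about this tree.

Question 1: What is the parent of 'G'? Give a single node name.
Answer: D

Derivation:
Scan adjacency: G appears as child of D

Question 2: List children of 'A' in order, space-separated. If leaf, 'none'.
Node A's children (from adjacency): J

Answer: J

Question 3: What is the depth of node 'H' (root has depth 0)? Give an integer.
Path from root to H: B -> K -> H
Depth = number of edges = 2

Answer: 2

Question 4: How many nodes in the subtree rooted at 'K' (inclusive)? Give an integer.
Subtree rooted at K contains: A, C, E, F, H, J, K
Count = 7

Answer: 7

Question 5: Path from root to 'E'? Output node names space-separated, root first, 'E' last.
Walk down from root: B -> K -> E

Answer: B K E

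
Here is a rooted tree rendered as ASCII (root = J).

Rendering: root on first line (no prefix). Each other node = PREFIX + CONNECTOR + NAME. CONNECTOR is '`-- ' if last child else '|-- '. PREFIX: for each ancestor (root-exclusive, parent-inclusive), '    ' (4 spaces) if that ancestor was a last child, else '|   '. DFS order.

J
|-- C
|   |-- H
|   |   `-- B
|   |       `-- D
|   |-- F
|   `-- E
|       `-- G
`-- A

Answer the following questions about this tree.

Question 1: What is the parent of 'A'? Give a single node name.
Scan adjacency: A appears as child of J

Answer: J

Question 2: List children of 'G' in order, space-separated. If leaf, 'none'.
Answer: none

Derivation:
Node G's children (from adjacency): (leaf)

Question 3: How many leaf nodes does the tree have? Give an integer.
Answer: 4

Derivation:
Leaves (nodes with no children): A, D, F, G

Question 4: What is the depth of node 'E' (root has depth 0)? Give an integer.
Path from root to E: J -> C -> E
Depth = number of edges = 2

Answer: 2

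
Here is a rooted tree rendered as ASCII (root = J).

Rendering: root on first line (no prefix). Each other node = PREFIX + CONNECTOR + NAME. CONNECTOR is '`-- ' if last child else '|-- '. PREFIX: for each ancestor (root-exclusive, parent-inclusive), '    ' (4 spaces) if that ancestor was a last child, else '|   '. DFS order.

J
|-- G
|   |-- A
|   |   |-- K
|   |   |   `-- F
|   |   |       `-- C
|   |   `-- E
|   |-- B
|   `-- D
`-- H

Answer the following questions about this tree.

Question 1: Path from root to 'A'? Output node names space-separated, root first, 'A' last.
Answer: J G A

Derivation:
Walk down from root: J -> G -> A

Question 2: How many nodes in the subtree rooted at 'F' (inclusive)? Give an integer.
Subtree rooted at F contains: C, F
Count = 2

Answer: 2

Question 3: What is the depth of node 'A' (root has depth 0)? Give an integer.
Path from root to A: J -> G -> A
Depth = number of edges = 2

Answer: 2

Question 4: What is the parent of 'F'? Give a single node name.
Answer: K

Derivation:
Scan adjacency: F appears as child of K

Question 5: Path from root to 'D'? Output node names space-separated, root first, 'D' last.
Walk down from root: J -> G -> D

Answer: J G D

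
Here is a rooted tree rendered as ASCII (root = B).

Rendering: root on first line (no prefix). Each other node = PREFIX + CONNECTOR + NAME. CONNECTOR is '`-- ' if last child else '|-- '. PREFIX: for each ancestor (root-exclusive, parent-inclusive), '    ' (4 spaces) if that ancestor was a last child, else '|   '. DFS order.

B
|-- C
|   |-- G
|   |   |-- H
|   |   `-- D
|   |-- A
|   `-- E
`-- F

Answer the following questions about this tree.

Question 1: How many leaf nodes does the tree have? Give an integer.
Leaves (nodes with no children): A, D, E, F, H

Answer: 5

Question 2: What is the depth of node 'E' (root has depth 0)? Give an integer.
Answer: 2

Derivation:
Path from root to E: B -> C -> E
Depth = number of edges = 2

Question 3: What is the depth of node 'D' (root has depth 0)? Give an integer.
Path from root to D: B -> C -> G -> D
Depth = number of edges = 3

Answer: 3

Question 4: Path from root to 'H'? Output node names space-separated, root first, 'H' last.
Answer: B C G H

Derivation:
Walk down from root: B -> C -> G -> H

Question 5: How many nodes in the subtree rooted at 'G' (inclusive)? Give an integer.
Answer: 3

Derivation:
Subtree rooted at G contains: D, G, H
Count = 3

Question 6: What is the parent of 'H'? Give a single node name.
Scan adjacency: H appears as child of G

Answer: G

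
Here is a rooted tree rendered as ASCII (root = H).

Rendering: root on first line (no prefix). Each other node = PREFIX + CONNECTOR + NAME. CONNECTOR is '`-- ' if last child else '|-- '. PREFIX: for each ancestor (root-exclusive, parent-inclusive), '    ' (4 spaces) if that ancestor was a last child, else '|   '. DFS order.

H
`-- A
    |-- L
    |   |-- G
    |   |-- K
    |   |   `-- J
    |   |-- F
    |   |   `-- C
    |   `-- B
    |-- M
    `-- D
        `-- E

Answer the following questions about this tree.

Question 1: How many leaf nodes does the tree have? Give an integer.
Leaves (nodes with no children): B, C, E, G, J, M

Answer: 6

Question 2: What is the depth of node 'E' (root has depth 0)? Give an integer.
Answer: 3

Derivation:
Path from root to E: H -> A -> D -> E
Depth = number of edges = 3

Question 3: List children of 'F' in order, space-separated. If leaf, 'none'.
Node F's children (from adjacency): C

Answer: C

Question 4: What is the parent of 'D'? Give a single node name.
Scan adjacency: D appears as child of A

Answer: A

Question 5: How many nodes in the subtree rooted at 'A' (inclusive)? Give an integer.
Answer: 11

Derivation:
Subtree rooted at A contains: A, B, C, D, E, F, G, J, K, L, M
Count = 11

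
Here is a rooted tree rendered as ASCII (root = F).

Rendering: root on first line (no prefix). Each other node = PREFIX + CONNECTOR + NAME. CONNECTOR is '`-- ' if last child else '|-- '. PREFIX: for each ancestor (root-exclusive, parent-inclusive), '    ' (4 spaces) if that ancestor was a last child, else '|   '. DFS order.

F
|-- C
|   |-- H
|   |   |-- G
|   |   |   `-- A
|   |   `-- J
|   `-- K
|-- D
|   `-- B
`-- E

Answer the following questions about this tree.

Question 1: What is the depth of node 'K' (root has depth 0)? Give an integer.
Path from root to K: F -> C -> K
Depth = number of edges = 2

Answer: 2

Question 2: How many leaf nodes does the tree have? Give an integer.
Answer: 5

Derivation:
Leaves (nodes with no children): A, B, E, J, K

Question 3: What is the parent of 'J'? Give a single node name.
Answer: H

Derivation:
Scan adjacency: J appears as child of H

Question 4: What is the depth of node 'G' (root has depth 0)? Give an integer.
Answer: 3

Derivation:
Path from root to G: F -> C -> H -> G
Depth = number of edges = 3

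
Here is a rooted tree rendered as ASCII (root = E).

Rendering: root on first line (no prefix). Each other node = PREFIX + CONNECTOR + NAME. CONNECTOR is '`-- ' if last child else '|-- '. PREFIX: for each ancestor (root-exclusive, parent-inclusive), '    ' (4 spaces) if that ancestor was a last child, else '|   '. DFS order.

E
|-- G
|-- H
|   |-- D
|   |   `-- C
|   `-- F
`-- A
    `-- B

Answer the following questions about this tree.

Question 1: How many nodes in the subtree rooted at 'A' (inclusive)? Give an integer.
Answer: 2

Derivation:
Subtree rooted at A contains: A, B
Count = 2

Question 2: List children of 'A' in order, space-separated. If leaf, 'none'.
Node A's children (from adjacency): B

Answer: B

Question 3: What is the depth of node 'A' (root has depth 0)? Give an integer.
Path from root to A: E -> A
Depth = number of edges = 1

Answer: 1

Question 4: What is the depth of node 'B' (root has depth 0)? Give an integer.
Answer: 2

Derivation:
Path from root to B: E -> A -> B
Depth = number of edges = 2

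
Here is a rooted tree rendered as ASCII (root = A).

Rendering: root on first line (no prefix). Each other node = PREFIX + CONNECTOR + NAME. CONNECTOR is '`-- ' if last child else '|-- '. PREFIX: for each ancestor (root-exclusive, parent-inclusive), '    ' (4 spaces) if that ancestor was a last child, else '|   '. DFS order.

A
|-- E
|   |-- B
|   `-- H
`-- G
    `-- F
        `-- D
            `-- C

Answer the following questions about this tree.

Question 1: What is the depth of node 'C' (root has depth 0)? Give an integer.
Path from root to C: A -> G -> F -> D -> C
Depth = number of edges = 4

Answer: 4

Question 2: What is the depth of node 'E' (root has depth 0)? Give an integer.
Path from root to E: A -> E
Depth = number of edges = 1

Answer: 1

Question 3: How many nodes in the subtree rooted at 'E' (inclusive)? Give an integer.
Answer: 3

Derivation:
Subtree rooted at E contains: B, E, H
Count = 3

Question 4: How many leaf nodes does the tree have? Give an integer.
Answer: 3

Derivation:
Leaves (nodes with no children): B, C, H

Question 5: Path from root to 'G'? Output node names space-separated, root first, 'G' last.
Walk down from root: A -> G

Answer: A G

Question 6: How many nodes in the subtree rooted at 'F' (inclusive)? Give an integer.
Answer: 3

Derivation:
Subtree rooted at F contains: C, D, F
Count = 3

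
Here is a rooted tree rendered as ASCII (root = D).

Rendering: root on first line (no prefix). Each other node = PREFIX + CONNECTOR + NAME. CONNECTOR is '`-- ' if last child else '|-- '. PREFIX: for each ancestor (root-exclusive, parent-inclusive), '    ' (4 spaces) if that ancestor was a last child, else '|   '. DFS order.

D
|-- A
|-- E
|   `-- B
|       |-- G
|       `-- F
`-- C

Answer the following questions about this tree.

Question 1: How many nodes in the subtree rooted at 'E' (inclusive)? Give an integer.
Subtree rooted at E contains: B, E, F, G
Count = 4

Answer: 4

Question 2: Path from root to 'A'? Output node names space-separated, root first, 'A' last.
Answer: D A

Derivation:
Walk down from root: D -> A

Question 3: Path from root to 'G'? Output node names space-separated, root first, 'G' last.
Answer: D E B G

Derivation:
Walk down from root: D -> E -> B -> G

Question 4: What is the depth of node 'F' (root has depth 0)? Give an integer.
Path from root to F: D -> E -> B -> F
Depth = number of edges = 3

Answer: 3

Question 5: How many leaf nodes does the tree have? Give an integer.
Answer: 4

Derivation:
Leaves (nodes with no children): A, C, F, G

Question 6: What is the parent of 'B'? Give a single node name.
Answer: E

Derivation:
Scan adjacency: B appears as child of E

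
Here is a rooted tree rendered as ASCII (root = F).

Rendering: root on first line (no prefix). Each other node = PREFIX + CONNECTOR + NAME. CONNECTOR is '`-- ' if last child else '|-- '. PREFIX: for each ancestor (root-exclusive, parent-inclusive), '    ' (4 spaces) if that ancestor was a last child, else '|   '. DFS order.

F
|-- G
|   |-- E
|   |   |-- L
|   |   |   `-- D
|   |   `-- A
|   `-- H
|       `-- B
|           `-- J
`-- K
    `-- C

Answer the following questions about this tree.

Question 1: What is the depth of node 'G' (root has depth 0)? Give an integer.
Path from root to G: F -> G
Depth = number of edges = 1

Answer: 1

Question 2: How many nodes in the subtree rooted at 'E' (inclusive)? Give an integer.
Answer: 4

Derivation:
Subtree rooted at E contains: A, D, E, L
Count = 4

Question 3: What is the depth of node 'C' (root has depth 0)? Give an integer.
Answer: 2

Derivation:
Path from root to C: F -> K -> C
Depth = number of edges = 2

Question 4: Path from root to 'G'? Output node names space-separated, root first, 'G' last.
Answer: F G

Derivation:
Walk down from root: F -> G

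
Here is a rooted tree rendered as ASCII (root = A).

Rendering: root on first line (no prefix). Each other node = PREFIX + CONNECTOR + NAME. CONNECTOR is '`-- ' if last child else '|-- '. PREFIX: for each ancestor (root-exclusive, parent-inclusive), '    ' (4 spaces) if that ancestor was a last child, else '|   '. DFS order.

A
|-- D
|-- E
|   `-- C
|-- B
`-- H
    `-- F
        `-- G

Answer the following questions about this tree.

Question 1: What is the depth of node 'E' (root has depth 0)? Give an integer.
Path from root to E: A -> E
Depth = number of edges = 1

Answer: 1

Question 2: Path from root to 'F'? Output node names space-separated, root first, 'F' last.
Walk down from root: A -> H -> F

Answer: A H F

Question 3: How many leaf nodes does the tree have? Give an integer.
Leaves (nodes with no children): B, C, D, G

Answer: 4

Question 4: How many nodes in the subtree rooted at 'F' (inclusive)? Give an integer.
Subtree rooted at F contains: F, G
Count = 2

Answer: 2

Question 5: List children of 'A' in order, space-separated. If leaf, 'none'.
Node A's children (from adjacency): D, E, B, H

Answer: D E B H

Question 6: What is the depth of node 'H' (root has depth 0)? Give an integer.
Answer: 1

Derivation:
Path from root to H: A -> H
Depth = number of edges = 1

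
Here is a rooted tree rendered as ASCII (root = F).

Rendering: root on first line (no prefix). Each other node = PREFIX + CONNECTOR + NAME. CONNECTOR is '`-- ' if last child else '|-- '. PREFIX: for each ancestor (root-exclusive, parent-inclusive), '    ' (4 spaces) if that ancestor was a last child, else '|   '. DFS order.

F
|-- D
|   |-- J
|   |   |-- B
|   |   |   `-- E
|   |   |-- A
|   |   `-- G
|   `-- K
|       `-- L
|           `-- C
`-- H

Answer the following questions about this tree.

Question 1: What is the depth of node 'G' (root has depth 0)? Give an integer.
Path from root to G: F -> D -> J -> G
Depth = number of edges = 3

Answer: 3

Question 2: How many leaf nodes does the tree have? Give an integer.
Answer: 5

Derivation:
Leaves (nodes with no children): A, C, E, G, H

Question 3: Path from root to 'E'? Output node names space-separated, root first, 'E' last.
Answer: F D J B E

Derivation:
Walk down from root: F -> D -> J -> B -> E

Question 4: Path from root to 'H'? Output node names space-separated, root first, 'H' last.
Walk down from root: F -> H

Answer: F H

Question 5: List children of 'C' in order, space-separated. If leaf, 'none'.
Answer: none

Derivation:
Node C's children (from adjacency): (leaf)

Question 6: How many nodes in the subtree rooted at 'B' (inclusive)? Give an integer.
Subtree rooted at B contains: B, E
Count = 2

Answer: 2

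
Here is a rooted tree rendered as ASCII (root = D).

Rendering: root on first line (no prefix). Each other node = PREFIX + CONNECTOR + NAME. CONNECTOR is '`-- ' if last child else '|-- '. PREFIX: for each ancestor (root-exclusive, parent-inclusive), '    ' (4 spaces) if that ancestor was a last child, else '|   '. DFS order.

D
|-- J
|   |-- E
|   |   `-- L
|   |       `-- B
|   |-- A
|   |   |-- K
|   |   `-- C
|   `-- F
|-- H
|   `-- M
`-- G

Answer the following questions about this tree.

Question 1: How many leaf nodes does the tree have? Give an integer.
Answer: 6

Derivation:
Leaves (nodes with no children): B, C, F, G, K, M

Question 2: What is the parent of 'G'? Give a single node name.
Scan adjacency: G appears as child of D

Answer: D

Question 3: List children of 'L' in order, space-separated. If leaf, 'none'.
Node L's children (from adjacency): B

Answer: B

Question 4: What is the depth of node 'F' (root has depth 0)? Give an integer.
Answer: 2

Derivation:
Path from root to F: D -> J -> F
Depth = number of edges = 2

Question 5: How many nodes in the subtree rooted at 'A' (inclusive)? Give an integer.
Subtree rooted at A contains: A, C, K
Count = 3

Answer: 3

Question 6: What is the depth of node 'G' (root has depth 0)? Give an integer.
Path from root to G: D -> G
Depth = number of edges = 1

Answer: 1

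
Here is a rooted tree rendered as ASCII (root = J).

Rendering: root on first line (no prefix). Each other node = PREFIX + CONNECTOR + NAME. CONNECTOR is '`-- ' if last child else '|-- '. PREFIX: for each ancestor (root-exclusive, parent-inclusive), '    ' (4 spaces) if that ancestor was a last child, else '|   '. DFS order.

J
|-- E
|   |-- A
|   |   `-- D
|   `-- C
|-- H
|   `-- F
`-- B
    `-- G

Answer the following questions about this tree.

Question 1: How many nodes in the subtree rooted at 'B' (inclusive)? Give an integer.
Answer: 2

Derivation:
Subtree rooted at B contains: B, G
Count = 2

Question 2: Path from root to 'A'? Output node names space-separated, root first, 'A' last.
Walk down from root: J -> E -> A

Answer: J E A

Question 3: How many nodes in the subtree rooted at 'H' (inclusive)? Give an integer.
Answer: 2

Derivation:
Subtree rooted at H contains: F, H
Count = 2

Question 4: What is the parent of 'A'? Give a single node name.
Answer: E

Derivation:
Scan adjacency: A appears as child of E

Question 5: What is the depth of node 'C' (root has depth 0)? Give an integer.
Path from root to C: J -> E -> C
Depth = number of edges = 2

Answer: 2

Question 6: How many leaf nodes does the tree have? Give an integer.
Answer: 4

Derivation:
Leaves (nodes with no children): C, D, F, G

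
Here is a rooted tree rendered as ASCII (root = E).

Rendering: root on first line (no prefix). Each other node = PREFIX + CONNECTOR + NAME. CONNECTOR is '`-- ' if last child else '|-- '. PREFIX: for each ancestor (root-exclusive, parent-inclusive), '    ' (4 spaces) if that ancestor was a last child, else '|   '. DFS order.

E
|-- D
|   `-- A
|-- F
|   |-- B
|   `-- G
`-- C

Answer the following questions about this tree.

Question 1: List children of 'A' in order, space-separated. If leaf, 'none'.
Answer: none

Derivation:
Node A's children (from adjacency): (leaf)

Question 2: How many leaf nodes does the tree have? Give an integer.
Answer: 4

Derivation:
Leaves (nodes with no children): A, B, C, G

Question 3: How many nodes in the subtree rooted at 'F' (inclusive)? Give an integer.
Answer: 3

Derivation:
Subtree rooted at F contains: B, F, G
Count = 3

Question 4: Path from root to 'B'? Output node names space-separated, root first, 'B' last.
Walk down from root: E -> F -> B

Answer: E F B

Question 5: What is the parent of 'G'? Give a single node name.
Scan adjacency: G appears as child of F

Answer: F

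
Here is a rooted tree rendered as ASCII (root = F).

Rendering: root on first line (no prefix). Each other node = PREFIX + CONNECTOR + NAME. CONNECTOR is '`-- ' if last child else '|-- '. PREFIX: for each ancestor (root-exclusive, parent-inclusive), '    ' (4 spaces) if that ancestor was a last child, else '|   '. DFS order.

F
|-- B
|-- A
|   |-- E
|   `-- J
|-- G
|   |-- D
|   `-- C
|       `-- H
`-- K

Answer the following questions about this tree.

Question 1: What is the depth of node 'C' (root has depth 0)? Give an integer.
Path from root to C: F -> G -> C
Depth = number of edges = 2

Answer: 2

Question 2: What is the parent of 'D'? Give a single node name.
Answer: G

Derivation:
Scan adjacency: D appears as child of G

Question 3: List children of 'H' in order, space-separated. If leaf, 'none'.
Answer: none

Derivation:
Node H's children (from adjacency): (leaf)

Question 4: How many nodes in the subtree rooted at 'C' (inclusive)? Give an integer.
Answer: 2

Derivation:
Subtree rooted at C contains: C, H
Count = 2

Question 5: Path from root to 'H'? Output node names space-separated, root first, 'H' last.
Walk down from root: F -> G -> C -> H

Answer: F G C H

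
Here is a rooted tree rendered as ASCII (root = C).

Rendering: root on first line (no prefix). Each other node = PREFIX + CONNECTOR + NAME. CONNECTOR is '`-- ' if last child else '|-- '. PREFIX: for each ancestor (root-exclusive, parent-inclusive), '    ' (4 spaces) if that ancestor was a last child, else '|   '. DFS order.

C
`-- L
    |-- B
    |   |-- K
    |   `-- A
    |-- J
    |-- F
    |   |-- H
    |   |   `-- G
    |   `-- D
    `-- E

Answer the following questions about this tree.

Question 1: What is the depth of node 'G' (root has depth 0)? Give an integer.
Answer: 4

Derivation:
Path from root to G: C -> L -> F -> H -> G
Depth = number of edges = 4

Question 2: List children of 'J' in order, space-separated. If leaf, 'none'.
Node J's children (from adjacency): (leaf)

Answer: none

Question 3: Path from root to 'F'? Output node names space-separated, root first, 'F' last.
Walk down from root: C -> L -> F

Answer: C L F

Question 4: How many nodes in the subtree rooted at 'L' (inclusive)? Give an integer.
Subtree rooted at L contains: A, B, D, E, F, G, H, J, K, L
Count = 10

Answer: 10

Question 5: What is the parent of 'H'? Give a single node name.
Scan adjacency: H appears as child of F

Answer: F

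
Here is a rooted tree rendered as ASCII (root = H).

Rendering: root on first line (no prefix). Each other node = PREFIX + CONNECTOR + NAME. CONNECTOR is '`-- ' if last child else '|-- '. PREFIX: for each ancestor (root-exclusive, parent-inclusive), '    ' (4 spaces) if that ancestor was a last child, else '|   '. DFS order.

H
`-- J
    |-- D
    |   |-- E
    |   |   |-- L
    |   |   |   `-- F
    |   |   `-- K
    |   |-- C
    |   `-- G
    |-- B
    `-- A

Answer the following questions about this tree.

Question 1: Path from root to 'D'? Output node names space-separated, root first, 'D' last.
Answer: H J D

Derivation:
Walk down from root: H -> J -> D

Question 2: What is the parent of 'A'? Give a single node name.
Scan adjacency: A appears as child of J

Answer: J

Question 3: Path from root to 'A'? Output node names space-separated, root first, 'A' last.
Answer: H J A

Derivation:
Walk down from root: H -> J -> A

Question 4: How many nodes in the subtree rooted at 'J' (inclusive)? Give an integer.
Answer: 10

Derivation:
Subtree rooted at J contains: A, B, C, D, E, F, G, J, K, L
Count = 10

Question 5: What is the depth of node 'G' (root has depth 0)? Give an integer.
Path from root to G: H -> J -> D -> G
Depth = number of edges = 3

Answer: 3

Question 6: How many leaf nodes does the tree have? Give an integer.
Leaves (nodes with no children): A, B, C, F, G, K

Answer: 6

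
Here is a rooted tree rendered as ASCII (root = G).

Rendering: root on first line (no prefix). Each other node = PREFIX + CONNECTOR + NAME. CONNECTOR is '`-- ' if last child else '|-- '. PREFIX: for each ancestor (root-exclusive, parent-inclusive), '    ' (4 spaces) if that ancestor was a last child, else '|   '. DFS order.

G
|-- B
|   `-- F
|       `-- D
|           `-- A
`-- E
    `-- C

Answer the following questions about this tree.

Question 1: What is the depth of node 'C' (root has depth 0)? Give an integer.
Path from root to C: G -> E -> C
Depth = number of edges = 2

Answer: 2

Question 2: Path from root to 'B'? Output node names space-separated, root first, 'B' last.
Answer: G B

Derivation:
Walk down from root: G -> B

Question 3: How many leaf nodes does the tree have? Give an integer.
Leaves (nodes with no children): A, C

Answer: 2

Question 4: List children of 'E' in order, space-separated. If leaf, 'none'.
Node E's children (from adjacency): C

Answer: C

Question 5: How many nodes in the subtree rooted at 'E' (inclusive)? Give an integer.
Answer: 2

Derivation:
Subtree rooted at E contains: C, E
Count = 2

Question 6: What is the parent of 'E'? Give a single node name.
Answer: G

Derivation:
Scan adjacency: E appears as child of G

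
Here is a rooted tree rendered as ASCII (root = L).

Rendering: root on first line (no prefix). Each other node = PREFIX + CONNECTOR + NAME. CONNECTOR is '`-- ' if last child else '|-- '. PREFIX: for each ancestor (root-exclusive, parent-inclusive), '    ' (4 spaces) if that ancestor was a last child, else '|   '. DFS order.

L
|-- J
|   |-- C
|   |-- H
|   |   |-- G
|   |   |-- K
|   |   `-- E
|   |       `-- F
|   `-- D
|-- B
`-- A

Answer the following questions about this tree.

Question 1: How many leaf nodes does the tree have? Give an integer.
Answer: 7

Derivation:
Leaves (nodes with no children): A, B, C, D, F, G, K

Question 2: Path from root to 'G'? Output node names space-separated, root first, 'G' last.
Answer: L J H G

Derivation:
Walk down from root: L -> J -> H -> G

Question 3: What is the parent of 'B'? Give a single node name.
Scan adjacency: B appears as child of L

Answer: L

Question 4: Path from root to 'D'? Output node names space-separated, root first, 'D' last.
Answer: L J D

Derivation:
Walk down from root: L -> J -> D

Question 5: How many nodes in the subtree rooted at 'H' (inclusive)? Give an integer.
Subtree rooted at H contains: E, F, G, H, K
Count = 5

Answer: 5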